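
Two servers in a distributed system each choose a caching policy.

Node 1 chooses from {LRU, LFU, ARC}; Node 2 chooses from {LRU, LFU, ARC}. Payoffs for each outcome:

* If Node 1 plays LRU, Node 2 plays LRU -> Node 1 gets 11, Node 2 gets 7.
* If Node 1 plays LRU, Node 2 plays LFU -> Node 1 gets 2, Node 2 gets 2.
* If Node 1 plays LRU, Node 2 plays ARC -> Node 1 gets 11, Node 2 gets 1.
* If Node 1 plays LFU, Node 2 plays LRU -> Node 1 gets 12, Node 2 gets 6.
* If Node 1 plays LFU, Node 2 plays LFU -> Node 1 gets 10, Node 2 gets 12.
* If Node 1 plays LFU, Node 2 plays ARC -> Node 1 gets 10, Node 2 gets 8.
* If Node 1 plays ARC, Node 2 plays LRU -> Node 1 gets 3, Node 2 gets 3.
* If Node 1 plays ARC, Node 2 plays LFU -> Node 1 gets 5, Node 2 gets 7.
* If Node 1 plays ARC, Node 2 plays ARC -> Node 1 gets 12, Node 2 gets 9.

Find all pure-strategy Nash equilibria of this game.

Node 1 against LRU: payoffs 11, 12, 3 → best response LFU.
Node 1 against LFU: payoffs 2, 10, 5 → best response LFU.
Node 1 against ARC: payoffs 11, 10, 12 → best response ARC.
Node 2 against LRU: payoffs 7, 2, 1 → best response LRU.
Node 2 against LFU: payoffs 6, 12, 8 → best response LFU.
Node 2 against ARC: payoffs 3, 7, 9 → best response ARC.
Mutual best responses: (LFU, LFU); (ARC, ARC).

Pure-strategy Nash equilibria: (LFU, LFU), (ARC, ARC)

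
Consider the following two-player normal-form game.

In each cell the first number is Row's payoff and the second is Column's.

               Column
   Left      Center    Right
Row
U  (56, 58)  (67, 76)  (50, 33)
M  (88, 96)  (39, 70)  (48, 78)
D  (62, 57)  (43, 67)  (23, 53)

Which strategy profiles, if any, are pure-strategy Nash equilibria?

Row against Left: payoffs 56, 88, 62 → best response M.
Row against Center: payoffs 67, 39, 43 → best response U.
Row against Right: payoffs 50, 48, 23 → best response U.
Column against U: payoffs 58, 76, 33 → best response Center.
Column against M: payoffs 96, 70, 78 → best response Left.
Column against D: payoffs 57, 67, 53 → best response Center.
Mutual best responses: (U, Center); (M, Left).

The pure Nash equilibria are (U, Center), (M, Left).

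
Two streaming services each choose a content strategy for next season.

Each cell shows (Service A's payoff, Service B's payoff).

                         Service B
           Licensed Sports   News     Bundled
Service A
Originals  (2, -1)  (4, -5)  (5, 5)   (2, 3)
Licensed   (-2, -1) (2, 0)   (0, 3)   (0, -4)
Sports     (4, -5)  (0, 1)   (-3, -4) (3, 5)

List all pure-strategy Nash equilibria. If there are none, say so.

(Originals, Licensed): Service A can switch to Sports (2 → 4). Not NE.
(Originals, Sports): Service B can switch to Licensed (-5 → -1). Not NE.
(Originals, News): Service A gets 5, best alternative 0; Service B gets 5, best alternative 3. No profitable deviation — NE.
(Originals, Bundled): Service A can switch to Sports (2 → 3). Not NE.
(Licensed, Licensed): Service A can switch to Originals (-2 → 2). Not NE.
(Licensed, Sports): Service A can switch to Originals (2 → 4). Not NE.
(Licensed, News): Service A can switch to Originals (0 → 5). Not NE.
(Licensed, Bundled): Service A can switch to Originals (0 → 2). Not NE.
(Sports, Licensed): Service B can switch to Sports (-5 → 1). Not NE.
(Sports, Sports): Service A can switch to Originals (0 → 4). Not NE.
(Sports, News): Service A can switch to Originals (-3 → 5). Not NE.
(Sports, Bundled): Service A gets 3, best alternative 2; Service B gets 5, best alternative 1. No profitable deviation — NE.

Pure-strategy Nash equilibria: (Originals, News); (Sports, Bundled)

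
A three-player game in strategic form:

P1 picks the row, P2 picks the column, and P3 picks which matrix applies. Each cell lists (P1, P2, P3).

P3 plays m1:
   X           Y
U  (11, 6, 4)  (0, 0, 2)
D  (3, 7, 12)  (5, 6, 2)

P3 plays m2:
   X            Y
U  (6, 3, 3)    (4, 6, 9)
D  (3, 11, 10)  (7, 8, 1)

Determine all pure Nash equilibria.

P1 against (X, m1): payoffs 11, 3 → best response U.
P1 against (X, m2): payoffs 6, 3 → best response U.
P1 against (Y, m1): payoffs 0, 5 → best response D.
P1 against (Y, m2): payoffs 4, 7 → best response D.
P2 against (U, m1): payoffs 6, 0 → best response X.
P2 against (U, m2): payoffs 3, 6 → best response Y.
P2 against (D, m1): payoffs 7, 6 → best response X.
P2 against (D, m2): payoffs 11, 8 → best response X.
P3 against (U, X): payoffs 4, 3 → best response m1.
P3 against (U, Y): payoffs 2, 9 → best response m2.
P3 against (D, X): payoffs 12, 10 → best response m1.
P3 against (D, Y): payoffs 2, 1 → best response m1.
Mutual best responses: (U, X, m1).

The unique pure-strategy Nash equilibrium is (U, X, m1).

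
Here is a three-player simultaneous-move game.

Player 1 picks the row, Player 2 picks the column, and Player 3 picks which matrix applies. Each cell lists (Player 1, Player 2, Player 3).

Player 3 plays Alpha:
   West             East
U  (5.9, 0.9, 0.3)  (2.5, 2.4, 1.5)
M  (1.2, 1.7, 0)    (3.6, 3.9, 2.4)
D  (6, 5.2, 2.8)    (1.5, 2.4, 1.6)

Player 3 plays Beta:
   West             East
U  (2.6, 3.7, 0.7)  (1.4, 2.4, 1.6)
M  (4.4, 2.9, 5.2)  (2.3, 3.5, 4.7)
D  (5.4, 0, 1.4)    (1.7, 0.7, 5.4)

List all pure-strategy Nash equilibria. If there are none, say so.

(M, East, Beta); (D, West, Alpha)

Player 1 against (West, Alpha): payoffs 5.9, 1.2, 6 → best response D.
Player 1 against (West, Beta): payoffs 2.6, 4.4, 5.4 → best response D.
Player 1 against (East, Alpha): payoffs 2.5, 3.6, 1.5 → best response M.
Player 1 against (East, Beta): payoffs 1.4, 2.3, 1.7 → best response M.
Player 2 against (U, Alpha): payoffs 0.9, 2.4 → best response East.
Player 2 against (U, Beta): payoffs 3.7, 2.4 → best response West.
Player 2 against (M, Alpha): payoffs 1.7, 3.9 → best response East.
Player 2 against (M, Beta): payoffs 2.9, 3.5 → best response East.
Player 2 against (D, Alpha): payoffs 5.2, 2.4 → best response West.
Player 2 against (D, Beta): payoffs 0, 0.7 → best response East.
Player 3 against (U, West): payoffs 0.3, 0.7 → best response Beta.
Player 3 against (U, East): payoffs 1.5, 1.6 → best response Beta.
Player 3 against (M, West): payoffs 0, 5.2 → best response Beta.
Player 3 against (M, East): payoffs 2.4, 4.7 → best response Beta.
Player 3 against (D, West): payoffs 2.8, 1.4 → best response Alpha.
Player 3 against (D, East): payoffs 1.6, 5.4 → best response Beta.
Mutual best responses: (M, East, Beta); (D, West, Alpha).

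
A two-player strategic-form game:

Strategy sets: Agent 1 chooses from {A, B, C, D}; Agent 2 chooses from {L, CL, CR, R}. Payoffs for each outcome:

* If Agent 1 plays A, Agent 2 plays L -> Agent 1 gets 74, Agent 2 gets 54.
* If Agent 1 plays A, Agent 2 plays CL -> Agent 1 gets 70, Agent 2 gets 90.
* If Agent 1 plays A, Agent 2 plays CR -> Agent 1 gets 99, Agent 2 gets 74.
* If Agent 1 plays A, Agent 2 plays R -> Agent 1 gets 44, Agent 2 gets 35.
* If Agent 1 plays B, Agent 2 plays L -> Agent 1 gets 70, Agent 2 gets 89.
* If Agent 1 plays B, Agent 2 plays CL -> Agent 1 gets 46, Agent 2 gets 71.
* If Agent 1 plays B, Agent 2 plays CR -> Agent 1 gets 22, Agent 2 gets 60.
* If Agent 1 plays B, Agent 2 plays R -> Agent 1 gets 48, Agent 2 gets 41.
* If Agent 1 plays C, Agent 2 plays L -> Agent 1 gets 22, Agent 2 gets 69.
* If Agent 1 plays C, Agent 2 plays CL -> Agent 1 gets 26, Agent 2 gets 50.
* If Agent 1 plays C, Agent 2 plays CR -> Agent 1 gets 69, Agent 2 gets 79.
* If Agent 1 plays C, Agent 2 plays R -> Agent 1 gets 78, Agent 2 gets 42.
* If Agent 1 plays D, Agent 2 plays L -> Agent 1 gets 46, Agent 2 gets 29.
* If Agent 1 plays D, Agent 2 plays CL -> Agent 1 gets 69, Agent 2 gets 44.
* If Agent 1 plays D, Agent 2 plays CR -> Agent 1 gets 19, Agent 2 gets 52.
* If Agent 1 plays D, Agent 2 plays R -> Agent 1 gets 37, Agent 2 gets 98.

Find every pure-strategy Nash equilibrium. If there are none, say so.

(A, CL)

For each strategy profile, look for a profitable unilateral deviation.
(A, L): Agent 2 can switch to CL (54 → 90). Not NE.
(A, CL): Agent 1 gets 70, best alternative 69; Agent 2 gets 90, best alternative 74. No profitable deviation — NE.
(A, CR): Agent 2 can switch to CL (74 → 90). Not NE.
(A, R): Agent 1 can switch to B (44 → 48). Not NE.
(B, L): Agent 1 can switch to A (70 → 74). Not NE.
(B, CL): Agent 1 can switch to A (46 → 70). Not NE.
(B, CR): Agent 1 can switch to A (22 → 99). Not NE.
(The remaining 9 profiles each have a profitable deviation by the same check.)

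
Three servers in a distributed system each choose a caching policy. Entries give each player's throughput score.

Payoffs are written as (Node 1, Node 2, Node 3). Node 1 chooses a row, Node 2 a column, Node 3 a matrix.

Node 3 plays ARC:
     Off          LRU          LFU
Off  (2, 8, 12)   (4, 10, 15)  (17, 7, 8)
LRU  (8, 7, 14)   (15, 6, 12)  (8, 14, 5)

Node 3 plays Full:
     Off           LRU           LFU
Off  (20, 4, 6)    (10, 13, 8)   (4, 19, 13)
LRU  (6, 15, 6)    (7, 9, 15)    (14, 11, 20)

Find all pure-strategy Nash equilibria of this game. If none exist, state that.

There is no pure-strategy Nash equilibrium.

Mark each player's best response to every combination of opponents' strategies; a profile where every player is best-responding is a pure Nash equilibrium.
Node 1 against (Off, ARC): payoffs 2, 8 → best response LRU.
Node 1 against (Off, Full): payoffs 20, 6 → best response Off.
Node 1 against (LRU, ARC): payoffs 4, 15 → best response LRU.
Node 1 against (LRU, Full): payoffs 10, 7 → best response Off.
Node 1 against (LFU, ARC): payoffs 17, 8 → best response Off.
Node 1 against (LFU, Full): payoffs 4, 14 → best response LRU.
Node 2 against (Off, ARC): payoffs 8, 10, 7 → best response LRU.
Node 2 against (Off, Full): payoffs 4, 13, 19 → best response LFU.
Node 2 against (LRU, ARC): payoffs 7, 6, 14 → best response LFU.
Node 2 against (LRU, Full): payoffs 15, 9, 11 → best response Off.
Node 3 against (Off, Off): payoffs 12, 6 → best response ARC.
Node 3 against (Off, LRU): payoffs 15, 8 → best response ARC.
Node 3 against (Off, LFU): payoffs 8, 13 → best response Full.
Node 3 against (LRU, Off): payoffs 14, 6 → best response ARC.
Node 3 against (LRU, LRU): payoffs 12, 15 → best response Full.
Node 3 against (LRU, LFU): payoffs 5, 20 → best response Full.
No profile is a mutual best response for all players.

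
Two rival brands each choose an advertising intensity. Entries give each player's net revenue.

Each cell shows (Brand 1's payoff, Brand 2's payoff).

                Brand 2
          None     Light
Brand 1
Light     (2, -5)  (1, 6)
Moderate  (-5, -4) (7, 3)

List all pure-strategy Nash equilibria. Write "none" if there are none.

Brand 1 against None: payoffs 2, -5 → best response Light.
Brand 1 against Light: payoffs 1, 7 → best response Moderate.
Brand 2 against Light: payoffs -5, 6 → best response Light.
Brand 2 against Moderate: payoffs -4, 3 → best response Light.
Mutual best responses: (Moderate, Light).

The unique pure-strategy Nash equilibrium is (Moderate, Light).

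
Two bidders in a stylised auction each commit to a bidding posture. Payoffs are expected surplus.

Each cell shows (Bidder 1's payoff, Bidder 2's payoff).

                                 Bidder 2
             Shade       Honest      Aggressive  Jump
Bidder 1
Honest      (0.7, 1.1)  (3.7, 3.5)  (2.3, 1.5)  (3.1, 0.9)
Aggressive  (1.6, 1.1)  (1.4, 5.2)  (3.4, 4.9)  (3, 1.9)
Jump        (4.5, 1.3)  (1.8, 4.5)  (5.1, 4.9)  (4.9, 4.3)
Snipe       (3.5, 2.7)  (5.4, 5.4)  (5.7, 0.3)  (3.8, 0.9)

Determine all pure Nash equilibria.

For each strategy profile, look for a profitable unilateral deviation.
(Honest, Shade): Bidder 1 can switch to Aggressive (0.7 → 1.6). Not NE.
(Honest, Honest): Bidder 1 can switch to Snipe (3.7 → 5.4). Not NE.
(Honest, Aggressive): Bidder 1 can switch to Aggressive (2.3 → 3.4). Not NE.
(Honest, Jump): Bidder 1 can switch to Jump (3.1 → 4.9). Not NE.
(Aggressive, Shade): Bidder 1 can switch to Jump (1.6 → 4.5). Not NE.
(Aggressive, Honest): Bidder 1 can switch to Honest (1.4 → 3.7). Not NE.
(Aggressive, Aggressive): Bidder 1 can switch to Jump (3.4 → 5.1). Not NE.
(Aggressive, Jump): Bidder 1 can switch to Honest (3 → 3.1). Not NE.
(Jump, Shade): Bidder 2 can switch to Honest (1.3 → 4.5). Not NE.
(Jump, Honest): Bidder 1 can switch to Honest (1.8 → 3.7). Not NE.
(Snipe, Honest): Bidder 1 gets 5.4, best alternative 3.7; Bidder 2 gets 5.4, best alternative 2.7. No profitable deviation — NE.
(The remaining 5 profiles each have a profitable deviation by the same check.)

(Snipe, Honest)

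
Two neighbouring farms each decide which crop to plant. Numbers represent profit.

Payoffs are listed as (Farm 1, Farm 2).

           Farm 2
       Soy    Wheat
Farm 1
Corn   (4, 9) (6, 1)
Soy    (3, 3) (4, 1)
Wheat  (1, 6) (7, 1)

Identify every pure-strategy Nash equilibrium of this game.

Farm 1 against Soy: payoffs 4, 3, 1 → best response Corn.
Farm 1 against Wheat: payoffs 6, 4, 7 → best response Wheat.
Farm 2 against Corn: payoffs 9, 1 → best response Soy.
Farm 2 against Soy: payoffs 3, 1 → best response Soy.
Farm 2 against Wheat: payoffs 6, 1 → best response Soy.
Mutual best responses: (Corn, Soy).

The unique pure-strategy Nash equilibrium is (Corn, Soy).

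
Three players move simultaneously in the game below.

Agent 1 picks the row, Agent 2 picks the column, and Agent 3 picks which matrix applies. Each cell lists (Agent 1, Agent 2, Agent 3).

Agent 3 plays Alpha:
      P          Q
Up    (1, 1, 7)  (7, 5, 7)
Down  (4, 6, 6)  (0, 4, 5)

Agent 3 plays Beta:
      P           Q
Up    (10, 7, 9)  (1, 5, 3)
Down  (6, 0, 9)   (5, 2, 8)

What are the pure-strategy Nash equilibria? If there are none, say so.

(Up, P, Beta), (Up, Q, Alpha), (Down, Q, Beta)

(Up, P, Alpha): Agent 1 can switch to Down (1 → 4). Not NE.
(Up, P, Beta): Agent 1 gets 10, best alternative 6; Agent 2 gets 7, best alternative 5; Agent 3 gets 9, best alternative 7. No profitable deviation — NE.
(Up, Q, Alpha): Agent 1 gets 7, best alternative 0; Agent 2 gets 5, best alternative 1; Agent 3 gets 7, best alternative 3. No profitable deviation — NE.
(Up, Q, Beta): Agent 1 can switch to Down (1 → 5). Not NE.
(Down, P, Alpha): Agent 3 can switch to Beta (6 → 9). Not NE.
(Down, P, Beta): Agent 1 can switch to Up (6 → 10). Not NE.
(Down, Q, Alpha): Agent 1 can switch to Up (0 → 7). Not NE.
(Down, Q, Beta): Agent 1 gets 5, best alternative 1; Agent 2 gets 2, best alternative 0; Agent 3 gets 8, best alternative 5. No profitable deviation — NE.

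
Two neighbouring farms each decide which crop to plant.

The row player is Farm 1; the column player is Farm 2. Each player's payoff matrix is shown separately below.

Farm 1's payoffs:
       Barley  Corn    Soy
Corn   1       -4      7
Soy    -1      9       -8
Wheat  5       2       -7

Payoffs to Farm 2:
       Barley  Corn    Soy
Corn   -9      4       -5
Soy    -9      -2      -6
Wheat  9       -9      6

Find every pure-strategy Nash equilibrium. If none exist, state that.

Mark each player's best response to every combination of opponents' strategies; a profile where every player is best-responding is a pure Nash equilibrium.
Farm 1 against Barley: payoffs 1, -1, 5 → best response Wheat.
Farm 1 against Corn: payoffs -4, 9, 2 → best response Soy.
Farm 1 against Soy: payoffs 7, -8, -7 → best response Corn.
Farm 2 against Corn: payoffs -9, 4, -5 → best response Corn.
Farm 2 against Soy: payoffs -9, -2, -6 → best response Corn.
Farm 2 against Wheat: payoffs 9, -9, 6 → best response Barley.
Mutual best responses: (Soy, Corn); (Wheat, Barley).

The pure Nash equilibria are (Soy, Corn), (Wheat, Barley).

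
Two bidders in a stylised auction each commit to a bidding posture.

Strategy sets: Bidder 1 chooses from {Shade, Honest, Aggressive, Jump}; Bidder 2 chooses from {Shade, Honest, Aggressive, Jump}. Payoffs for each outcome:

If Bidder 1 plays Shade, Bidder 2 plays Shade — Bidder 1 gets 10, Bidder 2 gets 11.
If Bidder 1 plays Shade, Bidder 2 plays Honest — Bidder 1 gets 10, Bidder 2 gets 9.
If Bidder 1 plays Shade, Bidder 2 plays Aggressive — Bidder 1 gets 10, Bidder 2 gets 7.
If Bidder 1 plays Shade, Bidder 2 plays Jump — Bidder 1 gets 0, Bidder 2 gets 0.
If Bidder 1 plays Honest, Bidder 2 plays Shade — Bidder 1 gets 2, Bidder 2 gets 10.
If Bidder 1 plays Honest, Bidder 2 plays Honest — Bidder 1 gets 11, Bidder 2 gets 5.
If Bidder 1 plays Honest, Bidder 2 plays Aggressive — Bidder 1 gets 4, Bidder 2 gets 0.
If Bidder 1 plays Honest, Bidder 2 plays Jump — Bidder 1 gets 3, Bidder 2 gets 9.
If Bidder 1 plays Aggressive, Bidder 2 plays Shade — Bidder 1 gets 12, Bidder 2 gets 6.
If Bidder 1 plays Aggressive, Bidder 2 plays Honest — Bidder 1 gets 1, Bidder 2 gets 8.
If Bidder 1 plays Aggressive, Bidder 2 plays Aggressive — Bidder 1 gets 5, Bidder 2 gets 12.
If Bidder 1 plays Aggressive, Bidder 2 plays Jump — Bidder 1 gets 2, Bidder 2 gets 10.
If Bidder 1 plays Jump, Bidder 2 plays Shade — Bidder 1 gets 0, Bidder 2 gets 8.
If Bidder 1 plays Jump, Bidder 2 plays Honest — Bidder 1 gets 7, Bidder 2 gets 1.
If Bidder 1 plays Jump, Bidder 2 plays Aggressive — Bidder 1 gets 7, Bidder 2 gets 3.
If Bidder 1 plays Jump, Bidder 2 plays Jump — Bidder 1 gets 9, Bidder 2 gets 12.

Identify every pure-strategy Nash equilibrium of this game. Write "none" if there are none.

For each player, find the best response to each opponent profile; mutual best responses are the pure NE.
Bidder 1 against Shade: payoffs 10, 2, 12, 0 → best response Aggressive.
Bidder 1 against Honest: payoffs 10, 11, 1, 7 → best response Honest.
Bidder 1 against Aggressive: payoffs 10, 4, 5, 7 → best response Shade.
Bidder 1 against Jump: payoffs 0, 3, 2, 9 → best response Jump.
Bidder 2 against Shade: payoffs 11, 9, 7, 0 → best response Shade.
Bidder 2 against Honest: payoffs 10, 5, 0, 9 → best response Shade.
Bidder 2 against Aggressive: payoffs 6, 8, 12, 10 → best response Aggressive.
Bidder 2 against Jump: payoffs 8, 1, 3, 12 → best response Jump.
Mutual best responses: (Jump, Jump).

(Jump, Jump)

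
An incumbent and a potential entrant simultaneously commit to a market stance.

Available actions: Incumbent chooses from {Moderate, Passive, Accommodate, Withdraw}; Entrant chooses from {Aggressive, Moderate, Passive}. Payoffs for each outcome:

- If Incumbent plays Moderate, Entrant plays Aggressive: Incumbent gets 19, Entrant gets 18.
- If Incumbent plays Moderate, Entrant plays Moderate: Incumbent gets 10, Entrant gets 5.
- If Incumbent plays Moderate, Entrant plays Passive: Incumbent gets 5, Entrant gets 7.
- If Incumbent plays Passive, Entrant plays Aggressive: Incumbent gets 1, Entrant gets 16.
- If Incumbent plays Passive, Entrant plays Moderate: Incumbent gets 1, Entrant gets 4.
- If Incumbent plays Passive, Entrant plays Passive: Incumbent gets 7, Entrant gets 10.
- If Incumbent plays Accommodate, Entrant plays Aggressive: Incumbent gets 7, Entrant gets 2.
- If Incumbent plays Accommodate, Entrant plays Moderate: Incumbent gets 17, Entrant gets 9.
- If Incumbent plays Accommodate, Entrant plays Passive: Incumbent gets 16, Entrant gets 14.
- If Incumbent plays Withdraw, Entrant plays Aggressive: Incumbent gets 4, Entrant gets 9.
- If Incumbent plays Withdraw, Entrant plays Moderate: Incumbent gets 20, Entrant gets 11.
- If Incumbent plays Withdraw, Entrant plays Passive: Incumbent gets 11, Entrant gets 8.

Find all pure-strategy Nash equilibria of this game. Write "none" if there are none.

Incumbent against Aggressive: payoffs 19, 1, 7, 4 → best response Moderate.
Incumbent against Moderate: payoffs 10, 1, 17, 20 → best response Withdraw.
Incumbent against Passive: payoffs 5, 7, 16, 11 → best response Accommodate.
Entrant against Moderate: payoffs 18, 5, 7 → best response Aggressive.
Entrant against Passive: payoffs 16, 4, 10 → best response Aggressive.
Entrant against Accommodate: payoffs 2, 9, 14 → best response Passive.
Entrant against Withdraw: payoffs 9, 11, 8 → best response Moderate.
Mutual best responses: (Moderate, Aggressive); (Accommodate, Passive); (Withdraw, Moderate).

The pure Nash equilibria are (Moderate, Aggressive) and (Accommodate, Passive) and (Withdraw, Moderate).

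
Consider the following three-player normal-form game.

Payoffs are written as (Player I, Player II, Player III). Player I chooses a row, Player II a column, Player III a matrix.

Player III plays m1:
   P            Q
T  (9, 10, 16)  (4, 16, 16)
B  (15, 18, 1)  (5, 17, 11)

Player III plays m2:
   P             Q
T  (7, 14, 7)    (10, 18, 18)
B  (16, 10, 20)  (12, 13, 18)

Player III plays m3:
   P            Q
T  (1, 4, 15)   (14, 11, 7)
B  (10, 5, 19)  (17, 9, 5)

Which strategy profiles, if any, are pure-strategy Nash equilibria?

Pure NE: (B, Q, m2)

Player I against (P, m1): payoffs 9, 15 → best response B.
Player I against (P, m2): payoffs 7, 16 → best response B.
Player I against (P, m3): payoffs 1, 10 → best response B.
Player I against (Q, m1): payoffs 4, 5 → best response B.
Player I against (Q, m2): payoffs 10, 12 → best response B.
Player I against (Q, m3): payoffs 14, 17 → best response B.
Player II against (T, m1): payoffs 10, 16 → best response Q.
Player II against (T, m2): payoffs 14, 18 → best response Q.
Player II against (T, m3): payoffs 4, 11 → best response Q.
Player II against (B, m1): payoffs 18, 17 → best response P.
Player II against (B, m2): payoffs 10, 13 → best response Q.
Player II against (B, m3): payoffs 5, 9 → best response Q.
Player III against (T, P): payoffs 16, 7, 15 → best response m1.
Player III against (T, Q): payoffs 16, 18, 7 → best response m2.
Player III against (B, P): payoffs 1, 20, 19 → best response m2.
Player III against (B, Q): payoffs 11, 18, 5 → best response m2.
Mutual best responses: (B, Q, m2).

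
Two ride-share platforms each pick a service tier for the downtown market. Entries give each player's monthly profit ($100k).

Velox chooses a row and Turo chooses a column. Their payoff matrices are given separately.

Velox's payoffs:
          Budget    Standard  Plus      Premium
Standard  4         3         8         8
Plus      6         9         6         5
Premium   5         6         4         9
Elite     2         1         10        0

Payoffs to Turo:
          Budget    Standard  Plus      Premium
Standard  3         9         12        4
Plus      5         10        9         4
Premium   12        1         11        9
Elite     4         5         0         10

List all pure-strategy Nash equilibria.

Check each profile: it is a Nash equilibrium iff no player can strictly gain by switching unilaterally.
(Standard, Budget): Velox can switch to Plus (4 → 6). Not NE.
(Standard, Standard): Velox can switch to Plus (3 → 9). Not NE.
(Standard, Plus): Velox can switch to Elite (8 → 10). Not NE.
(Standard, Premium): Velox can switch to Premium (8 → 9). Not NE.
(Plus, Budget): Turo can switch to Standard (5 → 10). Not NE.
(Plus, Standard): Velox gets 9, best alternative 6; Turo gets 10, best alternative 9. No profitable deviation — NE.
(Plus, Plus): Velox can switch to Standard (6 → 8). Not NE.
(The remaining 9 profiles each have a profitable deviation by the same check.)

(Plus, Standard)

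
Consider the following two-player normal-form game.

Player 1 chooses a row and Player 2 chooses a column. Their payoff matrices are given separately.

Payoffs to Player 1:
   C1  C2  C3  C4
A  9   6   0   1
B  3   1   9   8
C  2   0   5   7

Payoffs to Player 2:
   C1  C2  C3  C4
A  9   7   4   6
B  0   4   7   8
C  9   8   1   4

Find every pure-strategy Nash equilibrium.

Pure-strategy Nash equilibria: (A, C1) and (B, C4)

(A, C1): Player 1 gets 9, best alternative 3; Player 2 gets 9, best alternative 7. No profitable deviation — NE.
(A, C2): Player 2 can switch to C1 (7 → 9). Not NE.
(A, C3): Player 1 can switch to B (0 → 9). Not NE.
(A, C4): Player 1 can switch to B (1 → 8). Not NE.
(B, C1): Player 1 can switch to A (3 → 9). Not NE.
(B, C2): Player 1 can switch to A (1 → 6). Not NE.
(B, C3): Player 2 can switch to C4 (7 → 8). Not NE.
(B, C4): Player 1 gets 8, best alternative 7; Player 2 gets 8, best alternative 7. No profitable deviation — NE.
(C, C1): Player 1 can switch to A (2 → 9). Not NE.
(C, C2): Player 1 can switch to A (0 → 6). Not NE.
(The remaining 2 profiles each have a profitable deviation by the same check.)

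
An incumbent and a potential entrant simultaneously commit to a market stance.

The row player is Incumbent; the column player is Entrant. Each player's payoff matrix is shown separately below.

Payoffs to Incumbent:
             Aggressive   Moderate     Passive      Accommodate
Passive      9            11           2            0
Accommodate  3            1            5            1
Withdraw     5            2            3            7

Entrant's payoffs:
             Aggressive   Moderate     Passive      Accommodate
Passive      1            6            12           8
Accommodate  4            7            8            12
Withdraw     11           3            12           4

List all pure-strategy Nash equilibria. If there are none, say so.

This game has no pure Nash equilibrium.

Check each profile: it is a Nash equilibrium iff no player can strictly gain by switching unilaterally.
(Passive, Aggressive): Entrant can switch to Moderate (1 → 6). Not NE.
(Passive, Moderate): Entrant can switch to Passive (6 → 12). Not NE.
(Passive, Passive): Incumbent can switch to Accommodate (2 → 5). Not NE.
(Passive, Accommodate): Incumbent can switch to Accommodate (0 → 1). Not NE.
(Accommodate, Aggressive): Incumbent can switch to Passive (3 → 9). Not NE.
(Accommodate, Moderate): Incumbent can switch to Passive (1 → 11). Not NE.
(Accommodate, Passive): Entrant can switch to Accommodate (8 → 12). Not NE.
(Accommodate, Accommodate): Incumbent can switch to Withdraw (1 → 7). Not NE.
(Withdraw, Aggressive): Incumbent can switch to Passive (5 → 9). Not NE.
(Withdraw, Moderate): Incumbent can switch to Passive (2 → 11). Not NE.
(Withdraw, Passive): Incumbent can switch to Accommodate (3 → 5). Not NE.
(Withdraw, Accommodate): Entrant can switch to Aggressive (4 → 11). Not NE.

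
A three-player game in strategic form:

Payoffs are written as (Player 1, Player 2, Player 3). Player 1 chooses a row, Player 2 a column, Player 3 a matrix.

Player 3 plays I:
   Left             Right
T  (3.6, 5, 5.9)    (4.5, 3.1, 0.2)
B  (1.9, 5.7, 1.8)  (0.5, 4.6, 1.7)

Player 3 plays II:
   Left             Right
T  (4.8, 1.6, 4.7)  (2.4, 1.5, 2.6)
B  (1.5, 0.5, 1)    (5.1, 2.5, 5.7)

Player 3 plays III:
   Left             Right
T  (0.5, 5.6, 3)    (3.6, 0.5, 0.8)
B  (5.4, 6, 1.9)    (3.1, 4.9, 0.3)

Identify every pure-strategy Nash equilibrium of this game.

(T, Left, I): Player 1 gets 3.6, best alternative 1.9; Player 2 gets 5, best alternative 3.1; Player 3 gets 5.9, best alternative 4.7. No profitable deviation — NE.
(T, Left, II): Player 3 can switch to I (4.7 → 5.9). Not NE.
(T, Left, III): Player 1 can switch to B (0.5 → 5.4). Not NE.
(T, Right, I): Player 2 can switch to Left (3.1 → 5). Not NE.
(T, Right, II): Player 1 can switch to B (2.4 → 5.1). Not NE.
(T, Right, III): Player 2 can switch to Left (0.5 → 5.6). Not NE.
(B, Left, I): Player 1 can switch to T (1.9 → 3.6). Not NE.
(B, Left, III): Player 1 gets 5.4, best alternative 0.5; Player 2 gets 6, best alternative 4.9; Player 3 gets 1.9, best alternative 1.8. No profitable deviation — NE.
(B, Right, II): Player 1 gets 5.1, best alternative 2.4; Player 2 gets 2.5, best alternative 0.5; Player 3 gets 5.7, best alternative 1.7. No profitable deviation — NE.
(The remaining 3 profiles each have a profitable deviation by the same check.)

Pure-strategy Nash equilibria: (T, Left, I), (B, Left, III), (B, Right, II)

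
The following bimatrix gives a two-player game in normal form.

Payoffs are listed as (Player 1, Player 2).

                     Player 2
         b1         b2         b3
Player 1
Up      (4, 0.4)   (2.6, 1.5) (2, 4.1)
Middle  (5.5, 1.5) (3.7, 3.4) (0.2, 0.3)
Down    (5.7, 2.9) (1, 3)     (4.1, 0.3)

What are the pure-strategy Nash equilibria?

Pure NE: (Middle, b2)

(Up, b1): Player 1 can switch to Middle (4 → 5.5). Not NE.
(Up, b2): Player 1 can switch to Middle (2.6 → 3.7). Not NE.
(Up, b3): Player 1 can switch to Down (2 → 4.1). Not NE.
(Middle, b1): Player 1 can switch to Down (5.5 → 5.7). Not NE.
(Middle, b2): Player 1 gets 3.7, best alternative 2.6; Player 2 gets 3.4, best alternative 1.5. No profitable deviation — NE.
(Middle, b3): Player 1 can switch to Up (0.2 → 2). Not NE.
(Down, b1): Player 2 can switch to b2 (2.9 → 3). Not NE.
(The remaining 2 profiles each have a profitable deviation by the same check.)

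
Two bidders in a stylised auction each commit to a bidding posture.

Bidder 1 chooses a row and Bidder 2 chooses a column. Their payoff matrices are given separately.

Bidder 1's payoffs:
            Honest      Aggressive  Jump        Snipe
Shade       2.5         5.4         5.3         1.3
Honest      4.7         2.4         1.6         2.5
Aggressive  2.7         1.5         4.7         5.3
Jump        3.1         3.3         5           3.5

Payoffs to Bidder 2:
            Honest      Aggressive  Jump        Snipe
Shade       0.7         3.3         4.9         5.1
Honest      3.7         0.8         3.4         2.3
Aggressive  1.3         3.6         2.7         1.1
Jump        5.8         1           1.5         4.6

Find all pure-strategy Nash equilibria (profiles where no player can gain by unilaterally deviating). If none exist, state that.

Mark each player's best response to every combination of opponents' strategies; a profile where every player is best-responding is a pure Nash equilibrium.
Bidder 1 against Honest: payoffs 2.5, 4.7, 2.7, 3.1 → best response Honest.
Bidder 1 against Aggressive: payoffs 5.4, 2.4, 1.5, 3.3 → best response Shade.
Bidder 1 against Jump: payoffs 5.3, 1.6, 4.7, 5 → best response Shade.
Bidder 1 against Snipe: payoffs 1.3, 2.5, 5.3, 3.5 → best response Aggressive.
Bidder 2 against Shade: payoffs 0.7, 3.3, 4.9, 5.1 → best response Snipe.
Bidder 2 against Honest: payoffs 3.7, 0.8, 3.4, 2.3 → best response Honest.
Bidder 2 against Aggressive: payoffs 1.3, 3.6, 2.7, 1.1 → best response Aggressive.
Bidder 2 against Jump: payoffs 5.8, 1, 1.5, 4.6 → best response Honest.
Mutual best responses: (Honest, Honest).

(Honest, Honest)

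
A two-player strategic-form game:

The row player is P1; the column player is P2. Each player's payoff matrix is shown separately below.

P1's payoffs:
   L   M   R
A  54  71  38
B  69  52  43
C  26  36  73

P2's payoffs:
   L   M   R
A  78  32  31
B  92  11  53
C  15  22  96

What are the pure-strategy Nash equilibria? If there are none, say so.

Check each profile: it is a Nash equilibrium iff no player can strictly gain by switching unilaterally.
(A, L): P1 can switch to B (54 → 69). Not NE.
(A, M): P2 can switch to L (32 → 78). Not NE.
(A, R): P1 can switch to B (38 → 43). Not NE.
(B, L): P1 gets 69, best alternative 54; P2 gets 92, best alternative 53. No profitable deviation — NE.
(B, M): P1 can switch to A (52 → 71). Not NE.
(B, R): P1 can switch to C (43 → 73). Not NE.
(C, L): P1 can switch to A (26 → 54). Not NE.
(C, M): P1 can switch to A (36 → 71). Not NE.
(C, R): P1 gets 73, best alternative 43; P2 gets 96, best alternative 22. No profitable deviation — NE.

(B, L), (C, R)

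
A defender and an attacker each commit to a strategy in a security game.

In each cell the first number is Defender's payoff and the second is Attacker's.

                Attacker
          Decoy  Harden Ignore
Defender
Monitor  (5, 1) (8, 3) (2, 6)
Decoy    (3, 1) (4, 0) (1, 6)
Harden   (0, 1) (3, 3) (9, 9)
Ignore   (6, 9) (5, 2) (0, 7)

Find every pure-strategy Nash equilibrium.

(Monitor, Decoy): Defender can switch to Ignore (5 → 6). Not NE.
(Monitor, Harden): Attacker can switch to Ignore (3 → 6). Not NE.
(Monitor, Ignore): Defender can switch to Harden (2 → 9). Not NE.
(Decoy, Decoy): Defender can switch to Monitor (3 → 5). Not NE.
(Decoy, Harden): Defender can switch to Monitor (4 → 8). Not NE.
(Decoy, Ignore): Defender can switch to Monitor (1 → 2). Not NE.
(Harden, Decoy): Defender can switch to Monitor (0 → 5). Not NE.
(Harden, Harden): Defender can switch to Monitor (3 → 8). Not NE.
(Harden, Ignore): Defender gets 9, best alternative 2; Attacker gets 9, best alternative 3. No profitable deviation — NE.
(Ignore, Decoy): Defender gets 6, best alternative 5; Attacker gets 9, best alternative 7. No profitable deviation — NE.
(Ignore, Harden): Defender can switch to Monitor (5 → 8). Not NE.
(Ignore, Ignore): Defender can switch to Monitor (0 → 2). Not NE.

Pure-strategy Nash equilibria: (Harden, Ignore) and (Ignore, Decoy)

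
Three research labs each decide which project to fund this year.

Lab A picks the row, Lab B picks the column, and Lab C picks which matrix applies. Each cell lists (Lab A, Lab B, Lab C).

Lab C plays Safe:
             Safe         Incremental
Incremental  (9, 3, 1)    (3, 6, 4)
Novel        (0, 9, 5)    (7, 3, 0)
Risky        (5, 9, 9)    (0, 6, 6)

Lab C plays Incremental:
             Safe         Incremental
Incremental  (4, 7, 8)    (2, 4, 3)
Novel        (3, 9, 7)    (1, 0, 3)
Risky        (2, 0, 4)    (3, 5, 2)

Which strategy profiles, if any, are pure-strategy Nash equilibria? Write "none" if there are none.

The unique pure-strategy Nash equilibrium is (Incremental, Safe, Incremental).

Lab A against (Safe, Safe): payoffs 9, 0, 5 → best response Incremental.
Lab A against (Safe, Incremental): payoffs 4, 3, 2 → best response Incremental.
Lab A against (Incremental, Safe): payoffs 3, 7, 0 → best response Novel.
Lab A against (Incremental, Incremental): payoffs 2, 1, 3 → best response Risky.
Lab B against (Incremental, Safe): payoffs 3, 6 → best response Incremental.
Lab B against (Incremental, Incremental): payoffs 7, 4 → best response Safe.
Lab B against (Novel, Safe): payoffs 9, 3 → best response Safe.
Lab B against (Novel, Incremental): payoffs 9, 0 → best response Safe.
Lab B against (Risky, Safe): payoffs 9, 6 → best response Safe.
Lab B against (Risky, Incremental): payoffs 0, 5 → best response Incremental.
Lab C against (Incremental, Safe): payoffs 1, 8 → best response Incremental.
Lab C against (Incremental, Incremental): payoffs 4, 3 → best response Safe.
Lab C against (Novel, Safe): payoffs 5, 7 → best response Incremental.
Lab C against (Novel, Incremental): payoffs 0, 3 → best response Incremental.
Lab C against (Risky, Safe): payoffs 9, 4 → best response Safe.
Lab C against (Risky, Incremental): payoffs 6, 2 → best response Safe.
Mutual best responses: (Incremental, Safe, Incremental).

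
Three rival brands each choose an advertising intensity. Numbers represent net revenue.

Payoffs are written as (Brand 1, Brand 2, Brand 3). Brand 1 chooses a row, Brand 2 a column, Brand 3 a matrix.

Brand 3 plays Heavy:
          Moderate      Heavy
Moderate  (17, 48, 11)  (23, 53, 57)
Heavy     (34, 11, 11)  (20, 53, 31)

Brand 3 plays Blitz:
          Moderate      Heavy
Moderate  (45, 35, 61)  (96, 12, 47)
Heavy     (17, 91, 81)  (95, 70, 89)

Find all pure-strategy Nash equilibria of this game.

The pure Nash equilibria are (Moderate, Moderate, Blitz); (Moderate, Heavy, Heavy).

Brand 1 against (Moderate, Heavy): payoffs 17, 34 → best response Heavy.
Brand 1 against (Moderate, Blitz): payoffs 45, 17 → best response Moderate.
Brand 1 against (Heavy, Heavy): payoffs 23, 20 → best response Moderate.
Brand 1 against (Heavy, Blitz): payoffs 96, 95 → best response Moderate.
Brand 2 against (Moderate, Heavy): payoffs 48, 53 → best response Heavy.
Brand 2 against (Moderate, Blitz): payoffs 35, 12 → best response Moderate.
Brand 2 against (Heavy, Heavy): payoffs 11, 53 → best response Heavy.
Brand 2 against (Heavy, Blitz): payoffs 91, 70 → best response Moderate.
Brand 3 against (Moderate, Moderate): payoffs 11, 61 → best response Blitz.
Brand 3 against (Moderate, Heavy): payoffs 57, 47 → best response Heavy.
Brand 3 against (Heavy, Moderate): payoffs 11, 81 → best response Blitz.
Brand 3 against (Heavy, Heavy): payoffs 31, 89 → best response Blitz.
Mutual best responses: (Moderate, Moderate, Blitz); (Moderate, Heavy, Heavy).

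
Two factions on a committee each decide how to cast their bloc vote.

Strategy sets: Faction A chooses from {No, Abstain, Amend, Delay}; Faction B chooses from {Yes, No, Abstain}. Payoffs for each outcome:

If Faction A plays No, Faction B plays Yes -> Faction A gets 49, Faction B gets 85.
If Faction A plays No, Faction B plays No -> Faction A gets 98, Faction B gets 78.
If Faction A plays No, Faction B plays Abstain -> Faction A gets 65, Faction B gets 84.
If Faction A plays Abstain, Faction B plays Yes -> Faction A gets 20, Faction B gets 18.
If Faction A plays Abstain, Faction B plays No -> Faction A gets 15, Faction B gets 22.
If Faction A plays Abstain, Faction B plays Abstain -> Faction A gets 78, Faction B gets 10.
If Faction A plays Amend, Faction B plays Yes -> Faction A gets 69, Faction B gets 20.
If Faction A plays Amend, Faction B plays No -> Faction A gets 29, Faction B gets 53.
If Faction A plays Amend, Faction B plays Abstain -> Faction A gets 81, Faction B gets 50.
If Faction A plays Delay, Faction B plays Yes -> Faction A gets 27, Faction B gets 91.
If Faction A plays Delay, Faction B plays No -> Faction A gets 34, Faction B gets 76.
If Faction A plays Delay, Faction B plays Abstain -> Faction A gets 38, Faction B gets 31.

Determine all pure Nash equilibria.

For each player, find the best response to each opponent profile; mutual best responses are the pure NE.
Faction A against Yes: payoffs 49, 20, 69, 27 → best response Amend.
Faction A against No: payoffs 98, 15, 29, 34 → best response No.
Faction A against Abstain: payoffs 65, 78, 81, 38 → best response Amend.
Faction B against No: payoffs 85, 78, 84 → best response Yes.
Faction B against Abstain: payoffs 18, 22, 10 → best response No.
Faction B against Amend: payoffs 20, 53, 50 → best response No.
Faction B against Delay: payoffs 91, 76, 31 → best response Yes.
No profile is a mutual best response for all players.

There is no pure-strategy Nash equilibrium.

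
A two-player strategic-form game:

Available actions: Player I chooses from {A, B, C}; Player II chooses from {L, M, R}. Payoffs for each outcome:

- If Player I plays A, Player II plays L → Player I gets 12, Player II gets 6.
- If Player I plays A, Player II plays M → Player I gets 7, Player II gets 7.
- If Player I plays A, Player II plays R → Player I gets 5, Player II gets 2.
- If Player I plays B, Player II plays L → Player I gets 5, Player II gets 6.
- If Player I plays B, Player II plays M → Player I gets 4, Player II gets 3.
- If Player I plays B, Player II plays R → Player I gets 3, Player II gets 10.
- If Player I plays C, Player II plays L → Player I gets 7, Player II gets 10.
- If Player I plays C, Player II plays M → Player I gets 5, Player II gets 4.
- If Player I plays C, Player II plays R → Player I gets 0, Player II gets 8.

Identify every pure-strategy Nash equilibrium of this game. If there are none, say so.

Player I against L: payoffs 12, 5, 7 → best response A.
Player I against M: payoffs 7, 4, 5 → best response A.
Player I against R: payoffs 5, 3, 0 → best response A.
Player II against A: payoffs 6, 7, 2 → best response M.
Player II against B: payoffs 6, 3, 10 → best response R.
Player II against C: payoffs 10, 4, 8 → best response L.
Mutual best responses: (A, M).

The unique pure-strategy Nash equilibrium is (A, M).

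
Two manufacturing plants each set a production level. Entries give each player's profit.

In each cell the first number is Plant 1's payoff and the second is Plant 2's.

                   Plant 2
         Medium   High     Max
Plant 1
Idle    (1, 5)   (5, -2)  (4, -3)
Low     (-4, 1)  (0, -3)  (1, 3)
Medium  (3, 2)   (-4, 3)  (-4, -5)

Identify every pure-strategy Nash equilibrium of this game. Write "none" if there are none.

There is no pure-strategy Nash equilibrium.

Plant 1 against Medium: payoffs 1, -4, 3 → best response Medium.
Plant 1 against High: payoffs 5, 0, -4 → best response Idle.
Plant 1 against Max: payoffs 4, 1, -4 → best response Idle.
Plant 2 against Idle: payoffs 5, -2, -3 → best response Medium.
Plant 2 against Low: payoffs 1, -3, 3 → best response Max.
Plant 2 against Medium: payoffs 2, 3, -5 → best response High.
No profile is a mutual best response for all players.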